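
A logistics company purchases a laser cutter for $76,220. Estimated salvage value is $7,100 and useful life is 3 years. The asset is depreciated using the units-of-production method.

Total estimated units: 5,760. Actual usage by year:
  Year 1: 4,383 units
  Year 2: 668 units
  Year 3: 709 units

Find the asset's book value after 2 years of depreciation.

$15,608

Depreciable base = $76,220 − $7,100 = $69,120.
Rate = $69,120 / 5,760 units = $12 per unit.
Year 1: 4,383 × $12 = $52,596. Book value $23,624.
Year 2: 668 × $12 = $8,016. Book value $15,608.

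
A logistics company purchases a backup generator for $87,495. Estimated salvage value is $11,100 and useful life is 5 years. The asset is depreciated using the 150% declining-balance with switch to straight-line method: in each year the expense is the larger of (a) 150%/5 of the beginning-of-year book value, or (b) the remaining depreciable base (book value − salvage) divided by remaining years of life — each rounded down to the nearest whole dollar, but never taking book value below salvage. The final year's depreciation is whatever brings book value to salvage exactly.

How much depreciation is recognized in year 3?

Depreciable base = $87,495 − $11,100 = $76,395.
Year 1: DB = ⌊$87,495 × 150%/5⌋ = $26,248; SL = ⌊$76,395/5⌋ = $15,279 → take DB $26,248. Book value $61,247.
Year 2: DB = ⌊$61,247 × 150%/5⌋ = $18,374; SL = ⌊$50,147/4⌋ = $12,536 → take DB $18,374. Book value $42,873.
Year 3: DB = ⌊$42,873 × 150%/5⌋ = $12,861; SL = ⌊$31,773/3⌋ = $10,591 → take DB $12,861. Book value $30,012.

$12,861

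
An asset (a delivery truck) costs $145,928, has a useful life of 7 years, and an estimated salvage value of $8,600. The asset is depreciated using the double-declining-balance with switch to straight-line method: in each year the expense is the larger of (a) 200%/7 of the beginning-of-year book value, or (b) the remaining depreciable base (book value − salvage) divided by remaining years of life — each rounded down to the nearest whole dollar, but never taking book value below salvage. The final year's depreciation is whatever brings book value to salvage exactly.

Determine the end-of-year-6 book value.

Depreciable base = $145,928 − $8,600 = $137,328.
Year 1: DB = ⌊$145,928 × 200%/7⌋ = $41,693; SL = ⌊$137,328/7⌋ = $19,618 → take DB $41,693. Book value $104,235.
Year 2: DB = ⌊$104,235 × 200%/7⌋ = $29,781; SL = ⌊$95,635/6⌋ = $15,939 → take DB $29,781. Book value $74,454.
Year 3: DB = ⌊$74,454 × 200%/7⌋ = $21,272; SL = ⌊$65,854/5⌋ = $13,170 → take DB $21,272. Book value $53,182.
Year 4: DB = ⌊$53,182 × 200%/7⌋ = $15,194; SL = ⌊$44,582/4⌋ = $11,145 → take DB $15,194. Book value $37,988.
Year 5: DB = ⌊$37,988 × 200%/7⌋ = $10,853; SL = ⌊$29,388/3⌋ = $9,796 → take DB $10,853. Book value $27,135.
Year 6: DB = ⌊$27,135 × 200%/7⌋ = $7,752; SL = ⌊$18,535/2⌋ = $9,267 → take SL $9,267. Book value $17,868.

$17,868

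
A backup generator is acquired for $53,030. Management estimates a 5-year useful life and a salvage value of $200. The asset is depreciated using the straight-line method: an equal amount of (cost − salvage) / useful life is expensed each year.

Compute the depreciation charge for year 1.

$10,566

Depreciable base = $53,030 − $200 = $52,830.
Annual expense = $52,830 / 5 = $10,566.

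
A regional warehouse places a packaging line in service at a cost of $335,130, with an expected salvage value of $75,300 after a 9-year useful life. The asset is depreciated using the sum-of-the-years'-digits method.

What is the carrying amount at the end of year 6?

Depreciable base = $335,130 − $75,300 = $259,830.
Sum of the years' digits = 9+8+7+6+5+4+3+2+1 = 45.
Year 1: $259,830 × 9/45 = $51,966. Book value $283,164.
Year 2: $259,830 × 8/45 = $46,192. Book value $236,972.
Year 3: $259,830 × 7/45 = $40,418. Book value $196,554.
Year 4: $259,830 × 6/45 = $34,644. Book value $161,910.
Year 5: $259,830 × 5/45 = $28,870. Book value $133,040.
Year 6: $259,830 × 4/45 = $23,096. Book value $109,944.

$109,944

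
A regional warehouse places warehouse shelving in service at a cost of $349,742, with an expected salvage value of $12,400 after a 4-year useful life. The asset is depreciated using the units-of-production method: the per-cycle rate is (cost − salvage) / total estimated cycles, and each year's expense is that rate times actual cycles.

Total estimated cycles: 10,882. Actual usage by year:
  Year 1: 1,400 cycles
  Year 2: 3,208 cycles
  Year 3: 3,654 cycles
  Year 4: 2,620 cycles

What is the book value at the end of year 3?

Depreciable base = $349,742 − $12,400 = $337,342.
Rate = $337,342 / 10,882 cycles = $31 per cycle.
Year 1: 1,400 × $31 = $43,400. Book value $306,342.
Year 2: 3,208 × $31 = $99,448. Book value $206,894.
Year 3: 3,654 × $31 = $113,274. Book value $93,620.

$93,620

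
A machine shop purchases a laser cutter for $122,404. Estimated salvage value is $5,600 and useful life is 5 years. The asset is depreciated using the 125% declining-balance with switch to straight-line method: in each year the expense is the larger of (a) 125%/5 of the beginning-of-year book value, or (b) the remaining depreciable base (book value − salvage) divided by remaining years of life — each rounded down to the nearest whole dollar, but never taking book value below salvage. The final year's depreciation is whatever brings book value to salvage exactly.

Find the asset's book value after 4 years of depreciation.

Depreciable base = $122,404 − $5,600 = $116,804.
Year 1: DB = ⌊$122,404 × 125%/5⌋ = $30,601; SL = ⌊$116,804/5⌋ = $23,360 → take DB $30,601. Book value $91,803.
Year 2: DB = ⌊$91,803 × 125%/5⌋ = $22,950; SL = ⌊$86,203/4⌋ = $21,550 → take DB $22,950. Book value $68,853.
Year 3: DB = ⌊$68,853 × 125%/5⌋ = $17,213; SL = ⌊$63,253/3⌋ = $21,084 → take SL $21,084. Book value $47,769.
Year 4: DB = ⌊$47,769 × 125%/5⌋ = $11,942; SL = ⌊$42,169/2⌋ = $21,084 → take SL $21,084. Book value $26,685.

$26,685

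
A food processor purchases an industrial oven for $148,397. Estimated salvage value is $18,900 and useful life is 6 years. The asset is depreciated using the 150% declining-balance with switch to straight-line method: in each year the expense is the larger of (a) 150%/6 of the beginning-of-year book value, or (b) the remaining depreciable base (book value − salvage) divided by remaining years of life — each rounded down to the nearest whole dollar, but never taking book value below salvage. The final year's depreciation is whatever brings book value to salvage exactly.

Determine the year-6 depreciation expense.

Depreciable base = $148,397 − $18,900 = $129,497.
Year 1: DB = ⌊$148,397 × 150%/6⌋ = $37,099; SL = ⌊$129,497/6⌋ = $21,582 → take DB $37,099. Book value $111,298.
Year 2: DB = ⌊$111,298 × 150%/6⌋ = $27,824; SL = ⌊$92,398/5⌋ = $18,479 → take DB $27,824. Book value $83,474.
Year 3: DB = ⌊$83,474 × 150%/6⌋ = $20,868; SL = ⌊$64,574/4⌋ = $16,143 → take DB $20,868. Book value $62,606.
Year 4: DB = ⌊$62,606 × 150%/6⌋ = $15,651; SL = ⌊$43,706/3⌋ = $14,568 → take DB $15,651. Book value $46,955.
Year 5: DB = ⌊$46,955 × 150%/6⌋ = $11,738; SL = ⌊$28,055/2⌋ = $14,027 → take SL $14,027. Book value $32,928.
Year 6 (final): $32,928 − $18,900 = $14,028. Book value $18,900.

$14,028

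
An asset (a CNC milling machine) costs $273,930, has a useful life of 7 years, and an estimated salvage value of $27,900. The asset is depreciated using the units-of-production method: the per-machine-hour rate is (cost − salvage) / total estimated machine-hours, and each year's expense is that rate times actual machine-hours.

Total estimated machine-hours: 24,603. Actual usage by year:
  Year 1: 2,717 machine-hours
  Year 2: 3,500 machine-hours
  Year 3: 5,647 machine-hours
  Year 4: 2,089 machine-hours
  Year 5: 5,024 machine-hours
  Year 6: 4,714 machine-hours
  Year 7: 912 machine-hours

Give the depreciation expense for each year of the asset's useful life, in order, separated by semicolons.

$27,170; $35,000; $56,470; $20,890; $50,240; $47,140; $9,120

Depreciable base = $273,930 − $27,900 = $246,030.
Rate = $246,030 / 24,603 machine-hours = $10 per machine-hour.
Year 1: 2,717 × $10 = $27,170. Book value $246,760.
Year 2: 3,500 × $10 = $35,000. Book value $211,760.
Year 3: 5,647 × $10 = $56,470. Book value $155,290.
Year 4: 2,089 × $10 = $20,890. Book value $134,400.
Year 5: 5,024 × $10 = $50,240. Book value $84,160.
Year 6: 4,714 × $10 = $47,140. Book value $37,020.
Year 7: 912 × $10 = $9,120. Book value $27,900.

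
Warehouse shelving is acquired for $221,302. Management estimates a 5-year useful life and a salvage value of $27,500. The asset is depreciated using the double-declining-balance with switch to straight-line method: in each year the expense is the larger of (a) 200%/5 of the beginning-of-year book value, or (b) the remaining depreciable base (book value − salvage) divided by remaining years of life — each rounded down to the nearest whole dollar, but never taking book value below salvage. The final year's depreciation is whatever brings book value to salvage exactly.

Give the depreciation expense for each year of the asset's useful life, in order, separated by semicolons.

$88,520; $53,112; $31,868; $19,120; $1,182

Depreciable base = $221,302 − $27,500 = $193,802.
Year 1: DB = ⌊$221,302 × 200%/5⌋ = $88,520; SL = ⌊$193,802/5⌋ = $38,760 → take DB $88,520. Book value $132,782.
Year 2: DB = ⌊$132,782 × 200%/5⌋ = $53,112; SL = ⌊$105,282/4⌋ = $26,320 → take DB $53,112. Book value $79,670.
Year 3: DB = ⌊$79,670 × 200%/5⌋ = $31,868; SL = ⌊$52,170/3⌋ = $17,390 → take DB $31,868. Book value $47,802.
Year 4: DB = ⌊$47,802 × 200%/5⌋ = $19,120; SL = ⌊$20,302/2⌋ = $10,151 → take DB $19,120. Book value $28,682.
Year 5 (final): $28,682 − $27,500 = $1,182. Book value $27,500.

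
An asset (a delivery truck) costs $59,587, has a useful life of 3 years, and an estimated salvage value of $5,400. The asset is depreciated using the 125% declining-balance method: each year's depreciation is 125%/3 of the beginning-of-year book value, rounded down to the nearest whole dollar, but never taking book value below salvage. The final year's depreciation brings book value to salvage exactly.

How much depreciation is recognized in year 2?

Depreciable base = $59,587 − $5,400 = $54,187.
Year 1: ⌊$59,587 × 125%/3⌋ = $24,827. Book value $34,760.
Year 2: ⌊$34,760 × 125%/3⌋ = $14,483. Book value $20,277.

$14,483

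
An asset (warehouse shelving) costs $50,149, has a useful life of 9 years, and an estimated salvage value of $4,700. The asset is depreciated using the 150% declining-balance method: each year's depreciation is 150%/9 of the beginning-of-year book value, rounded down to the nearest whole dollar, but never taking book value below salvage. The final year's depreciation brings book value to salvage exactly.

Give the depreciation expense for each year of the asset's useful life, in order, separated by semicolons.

Depreciable base = $50,149 − $4,700 = $45,449.
Year 1: ⌊$50,149 × 150%/9⌋ = $8,358. Book value $41,791.
Year 2: ⌊$41,791 × 150%/9⌋ = $6,965. Book value $34,826.
Year 3: ⌊$34,826 × 150%/9⌋ = $5,804. Book value $29,022.
Year 4: ⌊$29,022 × 150%/9⌋ = $4,837. Book value $24,185.
Year 5: ⌊$24,185 × 150%/9⌋ = $4,030. Book value $20,155.
Year 6: ⌊$20,155 × 150%/9⌋ = $3,359. Book value $16,796.
Year 7: ⌊$16,796 × 150%/9⌋ = $2,799. Book value $13,997.
Year 8: ⌊$13,997 × 150%/9⌋ = $2,332. Book value $11,665.
Year 9 (final): $11,665 − $4,700 = $6,965. Book value $4,700.

$8,358; $6,965; $5,804; $4,837; $4,030; $3,359; $2,799; $2,332; $6,965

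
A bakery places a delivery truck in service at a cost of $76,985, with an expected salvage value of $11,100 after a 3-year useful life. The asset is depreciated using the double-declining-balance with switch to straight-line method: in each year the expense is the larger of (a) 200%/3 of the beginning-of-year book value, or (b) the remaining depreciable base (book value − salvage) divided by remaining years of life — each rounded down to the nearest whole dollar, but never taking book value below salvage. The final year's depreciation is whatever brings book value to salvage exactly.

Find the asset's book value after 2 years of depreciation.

Depreciable base = $76,985 − $11,100 = $65,885.
Year 1: DB = ⌊$76,985 × 200%/3⌋ = $51,323; SL = ⌊$65,885/3⌋ = $21,961 → take DB $51,323. Book value $25,662.
Year 2: DB = ⌊$25,662 × 200%/3⌋ = $17,108; SL = ⌊$14,562/2⌋ = $7,281 → take DB $17,108, capped at $14,562. Book value $11,100.

$11,100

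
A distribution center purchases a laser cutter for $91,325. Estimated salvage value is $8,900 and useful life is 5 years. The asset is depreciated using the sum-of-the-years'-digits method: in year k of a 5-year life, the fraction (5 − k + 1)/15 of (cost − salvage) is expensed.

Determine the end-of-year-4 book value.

Depreciable base = $91,325 − $8,900 = $82,425.
Sum of the years' digits = 5+4+3+2+1 = 15.
Year 1: $82,425 × 5/15 = $27,475. Book value $63,850.
Year 2: $82,425 × 4/15 = $21,980. Book value $41,870.
Year 3: $82,425 × 3/15 = $16,485. Book value $25,385.
Year 4: $82,425 × 2/15 = $10,990. Book value $14,395.

$14,395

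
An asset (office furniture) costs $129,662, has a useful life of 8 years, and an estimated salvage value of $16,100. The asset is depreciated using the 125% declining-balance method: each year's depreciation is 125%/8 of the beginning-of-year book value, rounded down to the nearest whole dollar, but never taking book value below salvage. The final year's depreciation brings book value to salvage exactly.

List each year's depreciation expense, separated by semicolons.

$20,259; $17,094; $14,423; $12,169; $10,268; $8,663; $7,310; $23,376

Depreciable base = $129,662 − $16,100 = $113,562.
Year 1: ⌊$129,662 × 125%/8⌋ = $20,259. Book value $109,403.
Year 2: ⌊$109,403 × 125%/8⌋ = $17,094. Book value $92,309.
Year 3: ⌊$92,309 × 125%/8⌋ = $14,423. Book value $77,886.
Year 4: ⌊$77,886 × 125%/8⌋ = $12,169. Book value $65,717.
Year 5: ⌊$65,717 × 125%/8⌋ = $10,268. Book value $55,449.
Year 6: ⌊$55,449 × 125%/8⌋ = $8,663. Book value $46,786.
Year 7: ⌊$46,786 × 125%/8⌋ = $7,310. Book value $39,476.
Year 8 (final): $39,476 − $16,100 = $23,376. Book value $16,100.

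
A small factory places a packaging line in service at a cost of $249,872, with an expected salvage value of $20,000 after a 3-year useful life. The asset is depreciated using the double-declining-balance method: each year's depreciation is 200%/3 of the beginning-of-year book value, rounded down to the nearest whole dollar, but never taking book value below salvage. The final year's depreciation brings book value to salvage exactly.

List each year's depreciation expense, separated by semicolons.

$166,581; $55,527; $7,764

Depreciable base = $249,872 − $20,000 = $229,872.
Year 1: ⌊$249,872 × 200%/3⌋ = $166,581. Book value $83,291.
Year 2: ⌊$83,291 × 200%/3⌋ = $55,527. Book value $27,764.
Year 3 (final): $27,764 − $20,000 = $7,764. Book value $20,000.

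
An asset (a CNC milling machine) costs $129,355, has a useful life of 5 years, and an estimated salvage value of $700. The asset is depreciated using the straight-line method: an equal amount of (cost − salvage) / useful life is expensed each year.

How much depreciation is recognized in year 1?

$25,731

Depreciable base = $129,355 − $700 = $128,655.
Annual expense = $128,655 / 5 = $25,731.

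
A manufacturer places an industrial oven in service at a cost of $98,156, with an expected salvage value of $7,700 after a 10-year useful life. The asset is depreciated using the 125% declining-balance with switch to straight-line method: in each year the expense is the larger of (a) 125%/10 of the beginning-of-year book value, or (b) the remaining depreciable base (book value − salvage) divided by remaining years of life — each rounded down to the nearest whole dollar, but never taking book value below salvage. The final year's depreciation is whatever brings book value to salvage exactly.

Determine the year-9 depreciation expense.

Depreciable base = $98,156 − $7,700 = $90,456.
Year 1: DB = ⌊$98,156 × 125%/10⌋ = $12,269; SL = ⌊$90,456/10⌋ = $9,045 → take DB $12,269. Book value $85,887.
Year 2: DB = ⌊$85,887 × 125%/10⌋ = $10,735; SL = ⌊$78,187/9⌋ = $8,687 → take DB $10,735. Book value $75,152.
Year 3: DB = ⌊$75,152 × 125%/10⌋ = $9,394; SL = ⌊$67,452/8⌋ = $8,431 → take DB $9,394. Book value $65,758.
Year 4: DB = ⌊$65,758 × 125%/10⌋ = $8,219; SL = ⌊$58,058/7⌋ = $8,294 → take SL $8,294. Book value $57,464.
Year 5: DB = ⌊$57,464 × 125%/10⌋ = $7,183; SL = ⌊$49,764/6⌋ = $8,294 → take SL $8,294. Book value $49,170.
Year 6: DB = ⌊$49,170 × 125%/10⌋ = $6,146; SL = ⌊$41,470/5⌋ = $8,294 → take SL $8,294. Book value $40,876.
Year 7: DB = ⌊$40,876 × 125%/10⌋ = $5,109; SL = ⌊$33,176/4⌋ = $8,294 → take SL $8,294. Book value $32,582.
Year 8: DB = ⌊$32,582 × 125%/10⌋ = $4,072; SL = ⌊$24,882/3⌋ = $8,294 → take SL $8,294. Book value $24,288.
Year 9: DB = ⌊$24,288 × 125%/10⌋ = $3,036; SL = ⌊$16,588/2⌋ = $8,294 → take SL $8,294. Book value $15,994.

$8,294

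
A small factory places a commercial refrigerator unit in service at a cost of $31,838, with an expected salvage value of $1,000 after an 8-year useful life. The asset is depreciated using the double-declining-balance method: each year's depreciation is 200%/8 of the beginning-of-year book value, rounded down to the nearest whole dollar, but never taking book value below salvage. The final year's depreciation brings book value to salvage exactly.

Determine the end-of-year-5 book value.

Depreciable base = $31,838 − $1,000 = $30,838.
Year 1: ⌊$31,838 × 200%/8⌋ = $7,959. Book value $23,879.
Year 2: ⌊$23,879 × 200%/8⌋ = $5,969. Book value $17,910.
Year 3: ⌊$17,910 × 200%/8⌋ = $4,477. Book value $13,433.
Year 4: ⌊$13,433 × 200%/8⌋ = $3,358. Book value $10,075.
Year 5: ⌊$10,075 × 200%/8⌋ = $2,518. Book value $7,557.

$7,557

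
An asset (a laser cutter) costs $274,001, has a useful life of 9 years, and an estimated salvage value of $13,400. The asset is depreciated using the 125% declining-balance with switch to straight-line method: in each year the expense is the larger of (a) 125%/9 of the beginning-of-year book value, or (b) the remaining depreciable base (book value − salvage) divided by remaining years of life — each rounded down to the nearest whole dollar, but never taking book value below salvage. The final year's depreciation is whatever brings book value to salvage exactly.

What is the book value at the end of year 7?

$67,254

Depreciable base = $274,001 − $13,400 = $260,601.
Year 1: DB = ⌊$274,001 × 125%/9⌋ = $38,055; SL = ⌊$260,601/9⌋ = $28,955 → take DB $38,055. Book value $235,946.
Year 2: DB = ⌊$235,946 × 125%/9⌋ = $32,770; SL = ⌊$222,546/8⌋ = $27,818 → take DB $32,770. Book value $203,176.
Year 3: DB = ⌊$203,176 × 125%/9⌋ = $28,218; SL = ⌊$189,776/7⌋ = $27,110 → take DB $28,218. Book value $174,958.
Year 4: DB = ⌊$174,958 × 125%/9⌋ = $24,299; SL = ⌊$161,558/6⌋ = $26,926 → take SL $26,926. Book value $148,032.
Year 5: DB = ⌊$148,032 × 125%/9⌋ = $20,560; SL = ⌊$134,632/5⌋ = $26,926 → take SL $26,926. Book value $121,106.
Year 6: DB = ⌊$121,106 × 125%/9⌋ = $16,820; SL = ⌊$107,706/4⌋ = $26,926 → take SL $26,926. Book value $94,180.
Year 7: DB = ⌊$94,180 × 125%/9⌋ = $13,080; SL = ⌊$80,780/3⌋ = $26,926 → take SL $26,926. Book value $67,254.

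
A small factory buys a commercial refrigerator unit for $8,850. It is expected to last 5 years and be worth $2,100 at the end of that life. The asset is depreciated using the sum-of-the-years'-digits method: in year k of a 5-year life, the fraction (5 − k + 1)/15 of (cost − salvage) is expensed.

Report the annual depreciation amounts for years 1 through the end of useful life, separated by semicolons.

$2,250; $1,800; $1,350; $900; $450

Depreciable base = $8,850 − $2,100 = $6,750.
Sum of the years' digits = 5+4+3+2+1 = 15.
Year 1: $6,750 × 5/15 = $2,250. Book value $6,600.
Year 2: $6,750 × 4/15 = $1,800. Book value $4,800.
Year 3: $6,750 × 3/15 = $1,350. Book value $3,450.
Year 4: $6,750 × 2/15 = $900. Book value $2,550.
Year 5: $6,750 × 1/15 = $450. Book value $2,100.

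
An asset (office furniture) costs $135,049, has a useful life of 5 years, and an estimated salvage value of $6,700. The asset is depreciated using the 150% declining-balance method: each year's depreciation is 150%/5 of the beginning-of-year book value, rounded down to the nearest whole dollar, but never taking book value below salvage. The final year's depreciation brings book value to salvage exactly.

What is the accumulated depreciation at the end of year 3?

Depreciable base = $135,049 − $6,700 = $128,349.
Year 1: ⌊$135,049 × 150%/5⌋ = $40,514. Book value $94,535.
Year 2: ⌊$94,535 × 150%/5⌋ = $28,360. Book value $66,175.
Year 3: ⌊$66,175 × 150%/5⌋ = $19,852. Book value $46,323.
Accumulated through year 3 = $135,049 − $46,323 = $88,726.

$88,726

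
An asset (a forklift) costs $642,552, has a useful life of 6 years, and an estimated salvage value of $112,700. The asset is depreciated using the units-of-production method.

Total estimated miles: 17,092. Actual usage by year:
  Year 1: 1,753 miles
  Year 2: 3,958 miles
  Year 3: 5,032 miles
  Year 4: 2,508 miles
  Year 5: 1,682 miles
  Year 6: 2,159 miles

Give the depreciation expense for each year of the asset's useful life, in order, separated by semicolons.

Depreciable base = $642,552 − $112,700 = $529,852.
Rate = $529,852 / 17,092 miles = $31 per mile.
Year 1: 1,753 × $31 = $54,343. Book value $588,209.
Year 2: 3,958 × $31 = $122,698. Book value $465,511.
Year 3: 5,032 × $31 = $155,992. Book value $309,519.
Year 4: 2,508 × $31 = $77,748. Book value $231,771.
Year 5: 1,682 × $31 = $52,142. Book value $179,629.
Year 6: 2,159 × $31 = $66,929. Book value $112,700.

$54,343; $122,698; $155,992; $77,748; $52,142; $66,929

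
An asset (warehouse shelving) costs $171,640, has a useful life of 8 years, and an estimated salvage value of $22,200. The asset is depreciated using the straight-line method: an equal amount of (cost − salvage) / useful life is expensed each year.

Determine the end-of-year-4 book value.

Depreciable base = $171,640 − $22,200 = $149,440.
Annual expense = $149,440 / 8 = $18,680.
End of year 1: book value $152,960.
End of year 2: book value $134,280.
End of year 3: book value $115,600.
End of year 4: book value $96,920.

$96,920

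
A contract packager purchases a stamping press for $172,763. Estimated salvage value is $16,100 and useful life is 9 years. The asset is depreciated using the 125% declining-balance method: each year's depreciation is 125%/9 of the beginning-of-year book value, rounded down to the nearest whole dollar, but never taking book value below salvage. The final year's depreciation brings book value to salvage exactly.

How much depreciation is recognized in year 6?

Depreciable base = $172,763 − $16,100 = $156,663.
Year 1: ⌊$172,763 × 125%/9⌋ = $23,994. Book value $148,769.
Year 2: ⌊$148,769 × 125%/9⌋ = $20,662. Book value $128,107.
Year 3: ⌊$128,107 × 125%/9⌋ = $17,792. Book value $110,315.
Year 4: ⌊$110,315 × 125%/9⌋ = $15,321. Book value $94,994.
Year 5: ⌊$94,994 × 125%/9⌋ = $13,193. Book value $81,801.
Year 6: ⌊$81,801 × 125%/9⌋ = $11,361. Book value $70,440.

$11,361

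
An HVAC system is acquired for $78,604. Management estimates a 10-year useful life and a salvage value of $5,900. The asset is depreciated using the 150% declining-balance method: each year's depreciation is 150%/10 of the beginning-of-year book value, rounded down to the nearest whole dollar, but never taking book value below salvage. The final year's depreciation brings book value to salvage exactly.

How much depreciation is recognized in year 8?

Depreciable base = $78,604 − $5,900 = $72,704.
Year 1: ⌊$78,604 × 150%/10⌋ = $11,790. Book value $66,814.
Year 2: ⌊$66,814 × 150%/10⌋ = $10,022. Book value $56,792.
Year 3: ⌊$56,792 × 150%/10⌋ = $8,518. Book value $48,274.
Year 4: ⌊$48,274 × 150%/10⌋ = $7,241. Book value $41,033.
Year 5: ⌊$41,033 × 150%/10⌋ = $6,154. Book value $34,879.
Year 6: ⌊$34,879 × 150%/10⌋ = $5,231. Book value $29,648.
Year 7: ⌊$29,648 × 150%/10⌋ = $4,447. Book value $25,201.
Year 8: ⌊$25,201 × 150%/10⌋ = $3,780. Book value $21,421.

$3,780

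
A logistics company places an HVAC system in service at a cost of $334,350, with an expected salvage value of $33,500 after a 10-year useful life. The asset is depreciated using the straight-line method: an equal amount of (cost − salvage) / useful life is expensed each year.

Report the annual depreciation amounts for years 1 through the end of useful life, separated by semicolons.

Depreciable base = $334,350 − $33,500 = $300,850.
Annual expense = $300,850 / 10 = $30,085.
End of year 1: book value $304,265.
End of year 2: book value $274,180.
End of year 3: book value $244,095.
End of year 4: book value $214,010.
End of year 5: book value $183,925.
End of year 6: book value $153,840.
End of year 7: book value $123,755.
End of year 8: book value $93,670.
End of year 9: book value $63,585.
End of year 10: book value $33,500.

$30,085; $30,085; $30,085; $30,085; $30,085; $30,085; $30,085; $30,085; $30,085; $30,085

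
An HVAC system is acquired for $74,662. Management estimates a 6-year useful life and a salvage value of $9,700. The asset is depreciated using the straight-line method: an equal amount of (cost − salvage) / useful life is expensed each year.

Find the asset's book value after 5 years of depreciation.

Depreciable base = $74,662 − $9,700 = $64,962.
Annual expense = $64,962 / 6 = $10,827.
End of year 1: book value $63,835.
End of year 2: book value $53,008.
End of year 3: book value $42,181.
End of year 4: book value $31,354.
End of year 5: book value $20,527.

$20,527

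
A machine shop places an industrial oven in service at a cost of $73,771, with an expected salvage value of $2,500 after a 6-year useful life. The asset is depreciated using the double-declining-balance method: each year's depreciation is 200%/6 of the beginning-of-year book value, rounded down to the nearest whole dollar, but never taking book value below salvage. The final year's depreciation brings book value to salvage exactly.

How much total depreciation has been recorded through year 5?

$64,055

Depreciable base = $73,771 − $2,500 = $71,271.
Year 1: ⌊$73,771 × 200%/6⌋ = $24,590. Book value $49,181.
Year 2: ⌊$49,181 × 200%/6⌋ = $16,393. Book value $32,788.
Year 3: ⌊$32,788 × 200%/6⌋ = $10,929. Book value $21,859.
Year 4: ⌊$21,859 × 200%/6⌋ = $7,286. Book value $14,573.
Year 5: ⌊$14,573 × 200%/6⌋ = $4,857. Book value $9,716.
Accumulated through year 5 = $73,771 − $9,716 = $64,055.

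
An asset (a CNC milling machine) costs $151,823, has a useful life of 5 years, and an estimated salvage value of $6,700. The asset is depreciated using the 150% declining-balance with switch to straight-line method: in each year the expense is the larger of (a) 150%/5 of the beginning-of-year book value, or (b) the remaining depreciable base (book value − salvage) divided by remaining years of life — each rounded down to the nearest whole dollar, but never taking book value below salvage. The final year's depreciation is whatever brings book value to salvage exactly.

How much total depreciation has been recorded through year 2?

$77,429

Depreciable base = $151,823 − $6,700 = $145,123.
Year 1: DB = ⌊$151,823 × 150%/5⌋ = $45,546; SL = ⌊$145,123/5⌋ = $29,024 → take DB $45,546. Book value $106,277.
Year 2: DB = ⌊$106,277 × 150%/5⌋ = $31,883; SL = ⌊$99,577/4⌋ = $24,894 → take DB $31,883. Book value $74,394.
Accumulated through year 2 = $151,823 − $74,394 = $77,429.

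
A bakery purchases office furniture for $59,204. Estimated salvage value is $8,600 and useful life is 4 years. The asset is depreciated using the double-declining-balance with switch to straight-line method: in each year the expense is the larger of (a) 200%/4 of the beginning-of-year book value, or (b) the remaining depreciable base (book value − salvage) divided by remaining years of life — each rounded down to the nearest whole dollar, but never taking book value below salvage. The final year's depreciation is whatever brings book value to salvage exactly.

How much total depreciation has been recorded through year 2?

Depreciable base = $59,204 − $8,600 = $50,604.
Year 1: DB = ⌊$59,204 × 200%/4⌋ = $29,602; SL = ⌊$50,604/4⌋ = $12,651 → take DB $29,602. Book value $29,602.
Year 2: DB = ⌊$29,602 × 200%/4⌋ = $14,801; SL = ⌊$21,002/3⌋ = $7,000 → take DB $14,801. Book value $14,801.
Accumulated through year 2 = $59,204 − $14,801 = $44,403.

$44,403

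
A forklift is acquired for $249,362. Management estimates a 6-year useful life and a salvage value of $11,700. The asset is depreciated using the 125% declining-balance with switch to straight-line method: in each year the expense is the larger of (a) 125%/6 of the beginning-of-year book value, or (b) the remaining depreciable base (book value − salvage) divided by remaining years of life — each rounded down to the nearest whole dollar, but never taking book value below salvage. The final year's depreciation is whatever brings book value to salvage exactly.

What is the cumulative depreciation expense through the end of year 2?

Depreciable base = $249,362 − $11,700 = $237,662.
Year 1: DB = ⌊$249,362 × 125%/6⌋ = $51,950; SL = ⌊$237,662/6⌋ = $39,610 → take DB $51,950. Book value $197,412.
Year 2: DB = ⌊$197,412 × 125%/6⌋ = $41,127; SL = ⌊$185,712/5⌋ = $37,142 → take DB $41,127. Book value $156,285.
Accumulated through year 2 = $249,362 − $156,285 = $93,077.

$93,077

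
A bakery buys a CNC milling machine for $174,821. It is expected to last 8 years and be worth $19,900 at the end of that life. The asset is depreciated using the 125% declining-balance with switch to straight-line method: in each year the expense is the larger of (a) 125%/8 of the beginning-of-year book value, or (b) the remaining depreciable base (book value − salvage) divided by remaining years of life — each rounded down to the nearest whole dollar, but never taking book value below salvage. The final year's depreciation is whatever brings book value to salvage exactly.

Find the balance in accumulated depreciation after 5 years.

$103,852

Depreciable base = $174,821 − $19,900 = $154,921.
Year 1: DB = ⌊$174,821 × 125%/8⌋ = $27,315; SL = ⌊$154,921/8⌋ = $19,365 → take DB $27,315. Book value $147,506.
Year 2: DB = ⌊$147,506 × 125%/8⌋ = $23,047; SL = ⌊$127,606/7⌋ = $18,229 → take DB $23,047. Book value $124,459.
Year 3: DB = ⌊$124,459 × 125%/8⌋ = $19,446; SL = ⌊$104,559/6⌋ = $17,426 → take DB $19,446. Book value $105,013.
Year 4: DB = ⌊$105,013 × 125%/8⌋ = $16,408; SL = ⌊$85,113/5⌋ = $17,022 → take SL $17,022. Book value $87,991.
Year 5: DB = ⌊$87,991 × 125%/8⌋ = $13,748; SL = ⌊$68,091/4⌋ = $17,022 → take SL $17,022. Book value $70,969.
Accumulated through year 5 = $174,821 − $70,969 = $103,852.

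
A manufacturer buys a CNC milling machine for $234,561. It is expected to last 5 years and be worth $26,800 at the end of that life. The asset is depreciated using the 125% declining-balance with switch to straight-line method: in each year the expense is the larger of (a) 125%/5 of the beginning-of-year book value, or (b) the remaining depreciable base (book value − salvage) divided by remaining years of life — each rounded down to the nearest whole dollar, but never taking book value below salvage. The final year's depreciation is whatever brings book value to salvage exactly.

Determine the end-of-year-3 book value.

$96,894

Depreciable base = $234,561 − $26,800 = $207,761.
Year 1: DB = ⌊$234,561 × 125%/5⌋ = $58,640; SL = ⌊$207,761/5⌋ = $41,552 → take DB $58,640. Book value $175,921.
Year 2: DB = ⌊$175,921 × 125%/5⌋ = $43,980; SL = ⌊$149,121/4⌋ = $37,280 → take DB $43,980. Book value $131,941.
Year 3: DB = ⌊$131,941 × 125%/5⌋ = $32,985; SL = ⌊$105,141/3⌋ = $35,047 → take SL $35,047. Book value $96,894.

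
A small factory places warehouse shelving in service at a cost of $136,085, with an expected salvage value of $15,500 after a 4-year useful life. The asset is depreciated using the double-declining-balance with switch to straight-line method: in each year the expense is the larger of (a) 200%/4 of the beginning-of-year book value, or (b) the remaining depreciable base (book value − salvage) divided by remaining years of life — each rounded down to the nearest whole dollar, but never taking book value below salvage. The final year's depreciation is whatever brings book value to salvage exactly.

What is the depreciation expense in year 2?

Depreciable base = $136,085 − $15,500 = $120,585.
Year 1: DB = ⌊$136,085 × 200%/4⌋ = $68,042; SL = ⌊$120,585/4⌋ = $30,146 → take DB $68,042. Book value $68,043.
Year 2: DB = ⌊$68,043 × 200%/4⌋ = $34,021; SL = ⌊$52,543/3⌋ = $17,514 → take DB $34,021. Book value $34,022.

$34,021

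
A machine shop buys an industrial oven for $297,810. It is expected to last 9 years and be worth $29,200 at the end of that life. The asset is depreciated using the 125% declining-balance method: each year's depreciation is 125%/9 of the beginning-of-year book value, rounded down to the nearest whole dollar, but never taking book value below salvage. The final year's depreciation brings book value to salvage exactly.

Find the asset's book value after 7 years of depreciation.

Depreciable base = $297,810 − $29,200 = $268,610.
Year 1: ⌊$297,810 × 125%/9⌋ = $41,362. Book value $256,448.
Year 2: ⌊$256,448 × 125%/9⌋ = $35,617. Book value $220,831.
Year 3: ⌊$220,831 × 125%/9⌋ = $30,670. Book value $190,161.
Year 4: ⌊$190,161 × 125%/9⌋ = $26,411. Book value $163,750.
Year 5: ⌊$163,750 × 125%/9⌋ = $22,743. Book value $141,007.
Year 6: ⌊$141,007 × 125%/9⌋ = $19,584. Book value $121,423.
Year 7: ⌊$121,423 × 125%/9⌋ = $16,864. Book value $104,559.

$104,559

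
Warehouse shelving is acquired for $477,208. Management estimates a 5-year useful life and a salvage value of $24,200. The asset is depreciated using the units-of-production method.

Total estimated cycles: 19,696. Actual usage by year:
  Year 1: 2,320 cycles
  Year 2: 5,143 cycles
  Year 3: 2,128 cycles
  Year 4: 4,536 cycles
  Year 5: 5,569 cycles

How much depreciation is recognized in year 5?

Depreciable base = $477,208 − $24,200 = $453,008.
Rate = $453,008 / 19,696 cycles = $23 per cycle.
Year 1: 2,320 × $23 = $53,360. Book value $423,848.
Year 2: 5,143 × $23 = $118,289. Book value $305,559.
Year 3: 2,128 × $23 = $48,944. Book value $256,615.
Year 4: 4,536 × $23 = $104,328. Book value $152,287.
Year 5: 5,569 × $23 = $128,087. Book value $24,200.

$128,087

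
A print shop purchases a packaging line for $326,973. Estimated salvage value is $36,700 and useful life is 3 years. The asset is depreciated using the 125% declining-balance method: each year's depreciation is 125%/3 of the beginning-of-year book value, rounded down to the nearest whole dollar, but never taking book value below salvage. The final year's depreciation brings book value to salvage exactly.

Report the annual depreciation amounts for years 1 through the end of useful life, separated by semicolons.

Depreciable base = $326,973 − $36,700 = $290,273.
Year 1: ⌊$326,973 × 125%/3⌋ = $136,238. Book value $190,735.
Year 2: ⌊$190,735 × 125%/3⌋ = $79,472. Book value $111,263.
Year 3 (final): $111,263 − $36,700 = $74,563. Book value $36,700.

$136,238; $79,472; $74,563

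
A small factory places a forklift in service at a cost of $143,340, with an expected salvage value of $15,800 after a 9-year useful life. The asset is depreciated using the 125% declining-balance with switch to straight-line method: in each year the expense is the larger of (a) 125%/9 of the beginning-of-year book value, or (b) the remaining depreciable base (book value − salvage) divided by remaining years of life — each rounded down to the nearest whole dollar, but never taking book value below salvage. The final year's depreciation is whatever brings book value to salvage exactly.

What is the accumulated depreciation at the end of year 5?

$77,128

Depreciable base = $143,340 − $15,800 = $127,540.
Year 1: DB = ⌊$143,340 × 125%/9⌋ = $19,908; SL = ⌊$127,540/9⌋ = $14,171 → take DB $19,908. Book value $123,432.
Year 2: DB = ⌊$123,432 × 125%/9⌋ = $17,143; SL = ⌊$107,632/8⌋ = $13,454 → take DB $17,143. Book value $106,289.
Year 3: DB = ⌊$106,289 × 125%/9⌋ = $14,762; SL = ⌊$90,489/7⌋ = $12,927 → take DB $14,762. Book value $91,527.
Year 4: DB = ⌊$91,527 × 125%/9⌋ = $12,712; SL = ⌊$75,727/6⌋ = $12,621 → take DB $12,712. Book value $78,815.
Year 5: DB = ⌊$78,815 × 125%/9⌋ = $10,946; SL = ⌊$63,015/5⌋ = $12,603 → take SL $12,603. Book value $66,212.
Accumulated through year 5 = $143,340 − $66,212 = $77,128.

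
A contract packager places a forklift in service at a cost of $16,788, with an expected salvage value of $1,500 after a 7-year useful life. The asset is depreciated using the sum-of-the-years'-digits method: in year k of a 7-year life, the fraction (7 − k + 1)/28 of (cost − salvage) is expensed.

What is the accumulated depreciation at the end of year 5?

Depreciable base = $16,788 − $1,500 = $15,288.
Sum of the years' digits = 7+6+5+4+3+2+1 = 28.
Year 1: $15,288 × 7/28 = $3,822. Book value $12,966.
Year 2: $15,288 × 6/28 = $3,276. Book value $9,690.
Year 3: $15,288 × 5/28 = $2,730. Book value $6,960.
Year 4: $15,288 × 4/28 = $2,184. Book value $4,776.
Year 5: $15,288 × 3/28 = $1,638. Book value $3,138.
Accumulated through year 5 = $16,788 − $3,138 = $13,650.

$13,650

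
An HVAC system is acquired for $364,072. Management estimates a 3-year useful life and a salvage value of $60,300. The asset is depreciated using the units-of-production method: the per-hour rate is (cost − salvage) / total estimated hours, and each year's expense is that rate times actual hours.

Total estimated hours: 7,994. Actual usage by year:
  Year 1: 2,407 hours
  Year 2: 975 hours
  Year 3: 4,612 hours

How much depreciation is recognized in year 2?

$37,050

Depreciable base = $364,072 − $60,300 = $303,772.
Rate = $303,772 / 7,994 hours = $38 per hour.
Year 1: 2,407 × $38 = $91,466. Book value $272,606.
Year 2: 975 × $38 = $37,050. Book value $235,556.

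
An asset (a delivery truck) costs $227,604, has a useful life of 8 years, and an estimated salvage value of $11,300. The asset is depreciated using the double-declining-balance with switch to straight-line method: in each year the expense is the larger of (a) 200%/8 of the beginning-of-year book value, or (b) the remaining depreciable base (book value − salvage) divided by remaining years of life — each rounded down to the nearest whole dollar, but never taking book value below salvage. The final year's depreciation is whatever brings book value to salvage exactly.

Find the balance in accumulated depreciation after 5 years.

Depreciable base = $227,604 − $11,300 = $216,304.
Year 1: DB = ⌊$227,604 × 200%/8⌋ = $56,901; SL = ⌊$216,304/8⌋ = $27,038 → take DB $56,901. Book value $170,703.
Year 2: DB = ⌊$170,703 × 200%/8⌋ = $42,675; SL = ⌊$159,403/7⌋ = $22,771 → take DB $42,675. Book value $128,028.
Year 3: DB = ⌊$128,028 × 200%/8⌋ = $32,007; SL = ⌊$116,728/6⌋ = $19,454 → take DB $32,007. Book value $96,021.
Year 4: DB = ⌊$96,021 × 200%/8⌋ = $24,005; SL = ⌊$84,721/5⌋ = $16,944 → take DB $24,005. Book value $72,016.
Year 5: DB = ⌊$72,016 × 200%/8⌋ = $18,004; SL = ⌊$60,716/4⌋ = $15,179 → take DB $18,004. Book value $54,012.
Accumulated through year 5 = $227,604 − $54,012 = $173,592.

$173,592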